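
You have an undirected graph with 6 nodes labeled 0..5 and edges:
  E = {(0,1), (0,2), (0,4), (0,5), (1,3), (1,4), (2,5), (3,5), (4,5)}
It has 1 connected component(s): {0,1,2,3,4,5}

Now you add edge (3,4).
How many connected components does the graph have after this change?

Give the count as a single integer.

Answer: 1

Derivation:
Initial component count: 1
Add (3,4): endpoints already in same component. Count unchanged: 1.
New component count: 1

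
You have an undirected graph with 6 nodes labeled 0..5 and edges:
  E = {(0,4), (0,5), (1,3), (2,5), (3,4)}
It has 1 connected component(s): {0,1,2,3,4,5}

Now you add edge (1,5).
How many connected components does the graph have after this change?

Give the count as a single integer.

Initial component count: 1
Add (1,5): endpoints already in same component. Count unchanged: 1.
New component count: 1

Answer: 1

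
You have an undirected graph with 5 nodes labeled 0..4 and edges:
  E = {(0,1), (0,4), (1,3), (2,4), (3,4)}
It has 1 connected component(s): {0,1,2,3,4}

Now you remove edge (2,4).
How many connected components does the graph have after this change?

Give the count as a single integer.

Initial component count: 1
Remove (2,4): it was a bridge. Count increases: 1 -> 2.
  After removal, components: {0,1,3,4} {2}
New component count: 2

Answer: 2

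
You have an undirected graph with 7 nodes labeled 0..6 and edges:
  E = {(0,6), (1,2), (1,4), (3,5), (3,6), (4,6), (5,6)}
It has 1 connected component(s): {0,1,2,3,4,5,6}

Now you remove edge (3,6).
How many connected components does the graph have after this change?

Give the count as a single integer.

Answer: 1

Derivation:
Initial component count: 1
Remove (3,6): not a bridge. Count unchanged: 1.
  After removal, components: {0,1,2,3,4,5,6}
New component count: 1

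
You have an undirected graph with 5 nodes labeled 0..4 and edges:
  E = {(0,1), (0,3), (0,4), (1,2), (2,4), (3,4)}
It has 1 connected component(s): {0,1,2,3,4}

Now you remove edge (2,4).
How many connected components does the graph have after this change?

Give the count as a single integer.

Initial component count: 1
Remove (2,4): not a bridge. Count unchanged: 1.
  After removal, components: {0,1,2,3,4}
New component count: 1

Answer: 1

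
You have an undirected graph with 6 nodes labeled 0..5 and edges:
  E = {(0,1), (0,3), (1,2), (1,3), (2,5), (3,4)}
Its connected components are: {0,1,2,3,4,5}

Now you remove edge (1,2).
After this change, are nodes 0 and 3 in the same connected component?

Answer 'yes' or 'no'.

Initial components: {0,1,2,3,4,5}
Removing edge (1,2): it was a bridge — component count 1 -> 2.
New components: {0,1,3,4} {2,5}
Are 0 and 3 in the same component? yes

Answer: yes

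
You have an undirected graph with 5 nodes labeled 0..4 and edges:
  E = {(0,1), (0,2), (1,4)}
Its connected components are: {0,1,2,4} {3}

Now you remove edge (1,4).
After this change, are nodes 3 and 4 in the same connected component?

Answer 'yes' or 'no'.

Answer: no

Derivation:
Initial components: {0,1,2,4} {3}
Removing edge (1,4): it was a bridge — component count 2 -> 3.
New components: {0,1,2} {3} {4}
Are 3 and 4 in the same component? no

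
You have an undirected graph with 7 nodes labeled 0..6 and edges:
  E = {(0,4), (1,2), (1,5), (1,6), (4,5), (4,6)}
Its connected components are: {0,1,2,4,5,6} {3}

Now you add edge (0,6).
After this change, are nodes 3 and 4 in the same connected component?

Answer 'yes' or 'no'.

Answer: no

Derivation:
Initial components: {0,1,2,4,5,6} {3}
Adding edge (0,6): both already in same component {0,1,2,4,5,6}. No change.
New components: {0,1,2,4,5,6} {3}
Are 3 and 4 in the same component? no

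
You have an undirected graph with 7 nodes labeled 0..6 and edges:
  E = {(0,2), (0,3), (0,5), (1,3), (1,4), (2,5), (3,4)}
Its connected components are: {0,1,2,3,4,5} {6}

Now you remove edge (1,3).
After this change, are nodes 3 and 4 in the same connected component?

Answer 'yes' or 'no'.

Initial components: {0,1,2,3,4,5} {6}
Removing edge (1,3): not a bridge — component count unchanged at 2.
New components: {0,1,2,3,4,5} {6}
Are 3 and 4 in the same component? yes

Answer: yes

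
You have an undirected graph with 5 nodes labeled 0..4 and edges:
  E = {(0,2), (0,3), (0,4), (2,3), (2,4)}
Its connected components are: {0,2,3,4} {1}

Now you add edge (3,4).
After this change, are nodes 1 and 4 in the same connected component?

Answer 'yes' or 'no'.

Answer: no

Derivation:
Initial components: {0,2,3,4} {1}
Adding edge (3,4): both already in same component {0,2,3,4}. No change.
New components: {0,2,3,4} {1}
Are 1 and 4 in the same component? no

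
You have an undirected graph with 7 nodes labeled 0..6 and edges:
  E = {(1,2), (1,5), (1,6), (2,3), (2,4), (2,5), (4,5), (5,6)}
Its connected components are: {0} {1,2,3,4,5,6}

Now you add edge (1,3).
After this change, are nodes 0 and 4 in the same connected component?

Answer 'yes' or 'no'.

Initial components: {0} {1,2,3,4,5,6}
Adding edge (1,3): both already in same component {1,2,3,4,5,6}. No change.
New components: {0} {1,2,3,4,5,6}
Are 0 and 4 in the same component? no

Answer: no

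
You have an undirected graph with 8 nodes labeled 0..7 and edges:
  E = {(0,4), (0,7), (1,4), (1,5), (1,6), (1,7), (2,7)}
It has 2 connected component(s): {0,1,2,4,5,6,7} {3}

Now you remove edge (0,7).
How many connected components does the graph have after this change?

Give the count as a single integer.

Answer: 2

Derivation:
Initial component count: 2
Remove (0,7): not a bridge. Count unchanged: 2.
  After removal, components: {0,1,2,4,5,6,7} {3}
New component count: 2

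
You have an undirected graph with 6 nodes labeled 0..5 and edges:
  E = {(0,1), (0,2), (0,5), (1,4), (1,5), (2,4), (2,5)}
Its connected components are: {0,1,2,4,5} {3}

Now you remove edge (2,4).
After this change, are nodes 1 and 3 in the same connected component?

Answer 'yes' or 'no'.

Initial components: {0,1,2,4,5} {3}
Removing edge (2,4): not a bridge — component count unchanged at 2.
New components: {0,1,2,4,5} {3}
Are 1 and 3 in the same component? no

Answer: no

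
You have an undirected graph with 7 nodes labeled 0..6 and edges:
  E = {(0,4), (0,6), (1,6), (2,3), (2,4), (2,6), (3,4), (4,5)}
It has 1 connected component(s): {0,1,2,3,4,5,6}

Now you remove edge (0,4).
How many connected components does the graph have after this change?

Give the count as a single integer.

Answer: 1

Derivation:
Initial component count: 1
Remove (0,4): not a bridge. Count unchanged: 1.
  After removal, components: {0,1,2,3,4,5,6}
New component count: 1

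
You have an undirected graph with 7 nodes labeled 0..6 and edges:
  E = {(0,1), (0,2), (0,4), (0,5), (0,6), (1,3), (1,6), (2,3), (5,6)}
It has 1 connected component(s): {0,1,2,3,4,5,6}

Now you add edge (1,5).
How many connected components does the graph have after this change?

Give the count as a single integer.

Initial component count: 1
Add (1,5): endpoints already in same component. Count unchanged: 1.
New component count: 1

Answer: 1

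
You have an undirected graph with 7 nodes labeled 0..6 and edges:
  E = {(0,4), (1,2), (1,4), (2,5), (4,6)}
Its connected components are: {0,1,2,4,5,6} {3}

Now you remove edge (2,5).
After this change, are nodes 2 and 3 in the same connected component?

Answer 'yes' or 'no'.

Initial components: {0,1,2,4,5,6} {3}
Removing edge (2,5): it was a bridge — component count 2 -> 3.
New components: {0,1,2,4,6} {3} {5}
Are 2 and 3 in the same component? no

Answer: no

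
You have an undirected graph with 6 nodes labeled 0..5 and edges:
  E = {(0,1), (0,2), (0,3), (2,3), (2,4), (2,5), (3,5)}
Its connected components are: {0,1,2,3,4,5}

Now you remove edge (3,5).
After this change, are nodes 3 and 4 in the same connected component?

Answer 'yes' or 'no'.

Answer: yes

Derivation:
Initial components: {0,1,2,3,4,5}
Removing edge (3,5): not a bridge — component count unchanged at 1.
New components: {0,1,2,3,4,5}
Are 3 and 4 in the same component? yes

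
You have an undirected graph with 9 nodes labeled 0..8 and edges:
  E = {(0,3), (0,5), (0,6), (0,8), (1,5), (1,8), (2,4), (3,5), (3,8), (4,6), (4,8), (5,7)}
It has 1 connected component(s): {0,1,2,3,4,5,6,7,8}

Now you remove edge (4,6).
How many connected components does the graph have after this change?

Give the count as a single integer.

Answer: 1

Derivation:
Initial component count: 1
Remove (4,6): not a bridge. Count unchanged: 1.
  After removal, components: {0,1,2,3,4,5,6,7,8}
New component count: 1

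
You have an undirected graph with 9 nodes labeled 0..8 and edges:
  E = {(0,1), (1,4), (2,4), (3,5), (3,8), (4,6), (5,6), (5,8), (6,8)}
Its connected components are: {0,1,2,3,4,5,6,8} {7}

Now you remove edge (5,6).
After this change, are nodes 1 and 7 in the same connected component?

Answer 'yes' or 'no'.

Answer: no

Derivation:
Initial components: {0,1,2,3,4,5,6,8} {7}
Removing edge (5,6): not a bridge — component count unchanged at 2.
New components: {0,1,2,3,4,5,6,8} {7}
Are 1 and 7 in the same component? no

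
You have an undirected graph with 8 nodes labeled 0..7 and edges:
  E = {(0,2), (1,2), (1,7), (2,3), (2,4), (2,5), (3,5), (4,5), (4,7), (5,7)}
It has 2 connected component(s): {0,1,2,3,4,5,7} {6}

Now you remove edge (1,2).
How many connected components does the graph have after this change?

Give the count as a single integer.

Answer: 2

Derivation:
Initial component count: 2
Remove (1,2): not a bridge. Count unchanged: 2.
  After removal, components: {0,1,2,3,4,5,7} {6}
New component count: 2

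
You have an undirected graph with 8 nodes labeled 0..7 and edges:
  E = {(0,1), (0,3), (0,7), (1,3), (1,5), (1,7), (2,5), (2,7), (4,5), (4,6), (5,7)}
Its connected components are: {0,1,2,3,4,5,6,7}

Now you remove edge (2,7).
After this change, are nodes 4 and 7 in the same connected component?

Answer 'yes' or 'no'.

Initial components: {0,1,2,3,4,5,6,7}
Removing edge (2,7): not a bridge — component count unchanged at 1.
New components: {0,1,2,3,4,5,6,7}
Are 4 and 7 in the same component? yes

Answer: yes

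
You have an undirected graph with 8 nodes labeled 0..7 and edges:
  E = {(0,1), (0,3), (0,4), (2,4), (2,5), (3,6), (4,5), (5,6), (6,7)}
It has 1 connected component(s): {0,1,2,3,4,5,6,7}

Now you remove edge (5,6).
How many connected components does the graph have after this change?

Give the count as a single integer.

Initial component count: 1
Remove (5,6): not a bridge. Count unchanged: 1.
  After removal, components: {0,1,2,3,4,5,6,7}
New component count: 1

Answer: 1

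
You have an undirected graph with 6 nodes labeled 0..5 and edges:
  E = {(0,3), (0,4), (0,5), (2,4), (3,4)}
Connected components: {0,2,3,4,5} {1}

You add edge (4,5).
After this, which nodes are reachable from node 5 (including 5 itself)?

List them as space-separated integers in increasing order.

Answer: 0 2 3 4 5

Derivation:
Before: nodes reachable from 5: {0,2,3,4,5}
Adding (4,5): both endpoints already in same component. Reachability from 5 unchanged.
After: nodes reachable from 5: {0,2,3,4,5}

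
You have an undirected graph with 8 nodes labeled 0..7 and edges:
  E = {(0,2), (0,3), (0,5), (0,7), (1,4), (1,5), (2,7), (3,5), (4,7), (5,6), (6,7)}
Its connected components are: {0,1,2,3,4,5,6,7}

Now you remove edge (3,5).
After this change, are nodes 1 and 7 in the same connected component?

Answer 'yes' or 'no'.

Answer: yes

Derivation:
Initial components: {0,1,2,3,4,5,6,7}
Removing edge (3,5): not a bridge — component count unchanged at 1.
New components: {0,1,2,3,4,5,6,7}
Are 1 and 7 in the same component? yes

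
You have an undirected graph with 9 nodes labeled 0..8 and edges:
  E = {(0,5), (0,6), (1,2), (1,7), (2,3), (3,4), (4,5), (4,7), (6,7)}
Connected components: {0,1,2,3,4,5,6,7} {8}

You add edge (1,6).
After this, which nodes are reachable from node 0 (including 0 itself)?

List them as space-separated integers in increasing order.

Before: nodes reachable from 0: {0,1,2,3,4,5,6,7}
Adding (1,6): both endpoints already in same component. Reachability from 0 unchanged.
After: nodes reachable from 0: {0,1,2,3,4,5,6,7}

Answer: 0 1 2 3 4 5 6 7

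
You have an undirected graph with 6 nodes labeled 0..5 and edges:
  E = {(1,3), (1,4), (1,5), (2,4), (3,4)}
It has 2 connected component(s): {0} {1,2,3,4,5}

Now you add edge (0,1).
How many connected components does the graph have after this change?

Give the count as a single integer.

Initial component count: 2
Add (0,1): merges two components. Count decreases: 2 -> 1.
New component count: 1

Answer: 1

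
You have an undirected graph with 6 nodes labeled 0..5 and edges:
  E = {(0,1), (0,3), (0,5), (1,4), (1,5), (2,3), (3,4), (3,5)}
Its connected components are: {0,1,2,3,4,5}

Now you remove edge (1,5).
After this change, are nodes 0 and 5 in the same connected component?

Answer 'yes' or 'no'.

Answer: yes

Derivation:
Initial components: {0,1,2,3,4,5}
Removing edge (1,5): not a bridge — component count unchanged at 1.
New components: {0,1,2,3,4,5}
Are 0 and 5 in the same component? yes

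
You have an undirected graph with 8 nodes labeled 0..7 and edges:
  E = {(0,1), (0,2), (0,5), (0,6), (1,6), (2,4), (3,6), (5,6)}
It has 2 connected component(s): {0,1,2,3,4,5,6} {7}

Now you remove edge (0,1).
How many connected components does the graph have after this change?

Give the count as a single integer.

Answer: 2

Derivation:
Initial component count: 2
Remove (0,1): not a bridge. Count unchanged: 2.
  After removal, components: {0,1,2,3,4,5,6} {7}
New component count: 2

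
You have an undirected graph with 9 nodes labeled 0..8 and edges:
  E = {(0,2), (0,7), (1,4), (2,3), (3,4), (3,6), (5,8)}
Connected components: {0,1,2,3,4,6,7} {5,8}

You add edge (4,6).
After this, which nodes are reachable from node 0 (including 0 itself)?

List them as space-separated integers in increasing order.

Before: nodes reachable from 0: {0,1,2,3,4,6,7}
Adding (4,6): both endpoints already in same component. Reachability from 0 unchanged.
After: nodes reachable from 0: {0,1,2,3,4,6,7}

Answer: 0 1 2 3 4 6 7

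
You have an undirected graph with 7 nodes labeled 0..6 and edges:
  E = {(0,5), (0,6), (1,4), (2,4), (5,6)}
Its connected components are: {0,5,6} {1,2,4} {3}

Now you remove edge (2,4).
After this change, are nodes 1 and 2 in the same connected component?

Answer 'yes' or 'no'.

Answer: no

Derivation:
Initial components: {0,5,6} {1,2,4} {3}
Removing edge (2,4): it was a bridge — component count 3 -> 4.
New components: {0,5,6} {1,4} {2} {3}
Are 1 and 2 in the same component? no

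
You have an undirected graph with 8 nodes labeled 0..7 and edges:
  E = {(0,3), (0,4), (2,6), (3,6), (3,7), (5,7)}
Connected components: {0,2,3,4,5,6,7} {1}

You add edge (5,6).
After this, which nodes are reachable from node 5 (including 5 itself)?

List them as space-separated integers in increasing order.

Before: nodes reachable from 5: {0,2,3,4,5,6,7}
Adding (5,6): both endpoints already in same component. Reachability from 5 unchanged.
After: nodes reachable from 5: {0,2,3,4,5,6,7}

Answer: 0 2 3 4 5 6 7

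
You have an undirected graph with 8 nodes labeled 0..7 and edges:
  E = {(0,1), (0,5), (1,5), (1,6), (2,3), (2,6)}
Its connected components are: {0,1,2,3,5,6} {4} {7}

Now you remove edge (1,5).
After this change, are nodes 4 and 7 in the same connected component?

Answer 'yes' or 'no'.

Initial components: {0,1,2,3,5,6} {4} {7}
Removing edge (1,5): not a bridge — component count unchanged at 3.
New components: {0,1,2,3,5,6} {4} {7}
Are 4 and 7 in the same component? no

Answer: no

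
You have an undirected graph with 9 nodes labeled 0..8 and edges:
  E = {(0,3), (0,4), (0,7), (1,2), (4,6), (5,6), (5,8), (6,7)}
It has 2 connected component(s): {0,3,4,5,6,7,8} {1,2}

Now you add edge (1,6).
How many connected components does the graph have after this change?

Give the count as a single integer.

Initial component count: 2
Add (1,6): merges two components. Count decreases: 2 -> 1.
New component count: 1

Answer: 1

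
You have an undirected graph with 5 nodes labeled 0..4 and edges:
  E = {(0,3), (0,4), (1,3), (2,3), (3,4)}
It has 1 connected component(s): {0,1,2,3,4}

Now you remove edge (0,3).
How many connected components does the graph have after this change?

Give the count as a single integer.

Initial component count: 1
Remove (0,3): not a bridge. Count unchanged: 1.
  After removal, components: {0,1,2,3,4}
New component count: 1

Answer: 1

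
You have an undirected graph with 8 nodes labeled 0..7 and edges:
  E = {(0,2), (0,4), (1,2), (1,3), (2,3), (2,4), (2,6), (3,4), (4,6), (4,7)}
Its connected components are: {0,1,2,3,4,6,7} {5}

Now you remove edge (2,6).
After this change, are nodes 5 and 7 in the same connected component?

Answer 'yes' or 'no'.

Initial components: {0,1,2,3,4,6,7} {5}
Removing edge (2,6): not a bridge — component count unchanged at 2.
New components: {0,1,2,3,4,6,7} {5}
Are 5 and 7 in the same component? no

Answer: no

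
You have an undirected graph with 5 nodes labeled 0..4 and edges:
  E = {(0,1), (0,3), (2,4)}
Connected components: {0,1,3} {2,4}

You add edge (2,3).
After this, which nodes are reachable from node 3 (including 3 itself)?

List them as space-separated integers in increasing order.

Before: nodes reachable from 3: {0,1,3}
Adding (2,3): merges 3's component with another. Reachability grows.
After: nodes reachable from 3: {0,1,2,3,4}

Answer: 0 1 2 3 4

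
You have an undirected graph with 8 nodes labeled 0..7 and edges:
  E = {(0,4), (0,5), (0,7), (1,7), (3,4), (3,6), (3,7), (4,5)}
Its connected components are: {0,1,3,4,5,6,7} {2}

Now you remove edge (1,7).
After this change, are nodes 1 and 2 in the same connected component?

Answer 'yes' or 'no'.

Answer: no

Derivation:
Initial components: {0,1,3,4,5,6,7} {2}
Removing edge (1,7): it was a bridge — component count 2 -> 3.
New components: {0,3,4,5,6,7} {1} {2}
Are 1 and 2 in the same component? no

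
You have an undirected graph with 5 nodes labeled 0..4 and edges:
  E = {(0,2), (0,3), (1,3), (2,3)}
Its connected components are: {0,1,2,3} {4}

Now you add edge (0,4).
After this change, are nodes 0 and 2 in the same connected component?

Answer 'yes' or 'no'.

Answer: yes

Derivation:
Initial components: {0,1,2,3} {4}
Adding edge (0,4): merges {0,1,2,3} and {4}.
New components: {0,1,2,3,4}
Are 0 and 2 in the same component? yes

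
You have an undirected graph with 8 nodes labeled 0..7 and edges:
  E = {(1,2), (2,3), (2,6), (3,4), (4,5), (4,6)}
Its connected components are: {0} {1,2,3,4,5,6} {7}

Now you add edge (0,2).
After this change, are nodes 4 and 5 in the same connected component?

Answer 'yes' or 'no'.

Initial components: {0} {1,2,3,4,5,6} {7}
Adding edge (0,2): merges {0} and {1,2,3,4,5,6}.
New components: {0,1,2,3,4,5,6} {7}
Are 4 and 5 in the same component? yes

Answer: yes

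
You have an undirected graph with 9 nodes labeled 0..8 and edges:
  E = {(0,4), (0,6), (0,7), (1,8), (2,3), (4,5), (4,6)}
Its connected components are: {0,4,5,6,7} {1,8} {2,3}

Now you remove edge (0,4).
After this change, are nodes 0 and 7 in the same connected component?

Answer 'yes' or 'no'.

Initial components: {0,4,5,6,7} {1,8} {2,3}
Removing edge (0,4): not a bridge — component count unchanged at 3.
New components: {0,4,5,6,7} {1,8} {2,3}
Are 0 and 7 in the same component? yes

Answer: yes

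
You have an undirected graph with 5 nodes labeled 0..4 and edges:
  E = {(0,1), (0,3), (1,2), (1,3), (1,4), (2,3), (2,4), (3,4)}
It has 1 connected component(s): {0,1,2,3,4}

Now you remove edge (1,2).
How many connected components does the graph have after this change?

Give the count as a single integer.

Initial component count: 1
Remove (1,2): not a bridge. Count unchanged: 1.
  After removal, components: {0,1,2,3,4}
New component count: 1

Answer: 1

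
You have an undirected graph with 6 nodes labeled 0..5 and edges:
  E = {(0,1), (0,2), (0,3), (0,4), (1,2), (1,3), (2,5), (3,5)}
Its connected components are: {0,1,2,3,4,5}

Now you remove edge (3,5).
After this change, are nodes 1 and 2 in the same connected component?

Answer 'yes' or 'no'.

Answer: yes

Derivation:
Initial components: {0,1,2,3,4,5}
Removing edge (3,5): not a bridge — component count unchanged at 1.
New components: {0,1,2,3,4,5}
Are 1 and 2 in the same component? yes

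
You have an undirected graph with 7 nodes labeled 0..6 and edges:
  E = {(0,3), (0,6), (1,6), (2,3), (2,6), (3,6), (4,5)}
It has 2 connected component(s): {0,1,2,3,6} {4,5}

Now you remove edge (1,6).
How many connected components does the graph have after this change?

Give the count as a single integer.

Initial component count: 2
Remove (1,6): it was a bridge. Count increases: 2 -> 3.
  After removal, components: {0,2,3,6} {1} {4,5}
New component count: 3

Answer: 3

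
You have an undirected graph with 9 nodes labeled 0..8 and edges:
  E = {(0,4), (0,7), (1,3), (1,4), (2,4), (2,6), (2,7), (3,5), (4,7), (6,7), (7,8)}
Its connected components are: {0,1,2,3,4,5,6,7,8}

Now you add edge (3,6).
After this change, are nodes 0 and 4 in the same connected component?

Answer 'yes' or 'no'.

Initial components: {0,1,2,3,4,5,6,7,8}
Adding edge (3,6): both already in same component {0,1,2,3,4,5,6,7,8}. No change.
New components: {0,1,2,3,4,5,6,7,8}
Are 0 and 4 in the same component? yes

Answer: yes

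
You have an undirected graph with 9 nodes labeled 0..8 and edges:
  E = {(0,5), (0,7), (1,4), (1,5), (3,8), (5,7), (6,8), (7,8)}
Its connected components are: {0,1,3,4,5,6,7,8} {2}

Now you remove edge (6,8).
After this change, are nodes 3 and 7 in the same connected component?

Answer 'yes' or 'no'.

Answer: yes

Derivation:
Initial components: {0,1,3,4,5,6,7,8} {2}
Removing edge (6,8): it was a bridge — component count 2 -> 3.
New components: {0,1,3,4,5,7,8} {2} {6}
Are 3 and 7 in the same component? yes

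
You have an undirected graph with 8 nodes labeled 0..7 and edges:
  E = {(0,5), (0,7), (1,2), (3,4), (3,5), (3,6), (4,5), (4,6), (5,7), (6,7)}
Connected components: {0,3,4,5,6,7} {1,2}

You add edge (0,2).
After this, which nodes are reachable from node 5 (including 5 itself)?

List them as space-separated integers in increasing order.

Before: nodes reachable from 5: {0,3,4,5,6,7}
Adding (0,2): merges 5's component with another. Reachability grows.
After: nodes reachable from 5: {0,1,2,3,4,5,6,7}

Answer: 0 1 2 3 4 5 6 7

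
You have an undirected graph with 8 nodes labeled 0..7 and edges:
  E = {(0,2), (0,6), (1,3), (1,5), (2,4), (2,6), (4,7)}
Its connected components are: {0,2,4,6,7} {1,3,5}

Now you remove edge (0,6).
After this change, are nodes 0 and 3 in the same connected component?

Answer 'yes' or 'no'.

Answer: no

Derivation:
Initial components: {0,2,4,6,7} {1,3,5}
Removing edge (0,6): not a bridge — component count unchanged at 2.
New components: {0,2,4,6,7} {1,3,5}
Are 0 and 3 in the same component? no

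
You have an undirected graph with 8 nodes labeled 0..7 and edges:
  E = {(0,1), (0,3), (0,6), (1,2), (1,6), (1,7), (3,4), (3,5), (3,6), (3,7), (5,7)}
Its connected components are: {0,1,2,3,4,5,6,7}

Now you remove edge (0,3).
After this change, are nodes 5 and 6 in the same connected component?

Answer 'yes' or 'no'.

Initial components: {0,1,2,3,4,5,6,7}
Removing edge (0,3): not a bridge — component count unchanged at 1.
New components: {0,1,2,3,4,5,6,7}
Are 5 and 6 in the same component? yes

Answer: yes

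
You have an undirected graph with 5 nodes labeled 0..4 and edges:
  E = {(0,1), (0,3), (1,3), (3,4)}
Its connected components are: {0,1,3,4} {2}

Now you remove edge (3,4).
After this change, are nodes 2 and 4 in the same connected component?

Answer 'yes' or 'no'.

Answer: no

Derivation:
Initial components: {0,1,3,4} {2}
Removing edge (3,4): it was a bridge — component count 2 -> 3.
New components: {0,1,3} {2} {4}
Are 2 and 4 in the same component? no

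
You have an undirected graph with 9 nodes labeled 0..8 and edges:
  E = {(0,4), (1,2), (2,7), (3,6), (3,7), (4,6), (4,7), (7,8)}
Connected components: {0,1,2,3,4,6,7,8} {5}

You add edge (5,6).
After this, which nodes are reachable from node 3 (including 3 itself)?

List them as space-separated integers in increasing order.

Before: nodes reachable from 3: {0,1,2,3,4,6,7,8}
Adding (5,6): merges 3's component with another. Reachability grows.
After: nodes reachable from 3: {0,1,2,3,4,5,6,7,8}

Answer: 0 1 2 3 4 5 6 7 8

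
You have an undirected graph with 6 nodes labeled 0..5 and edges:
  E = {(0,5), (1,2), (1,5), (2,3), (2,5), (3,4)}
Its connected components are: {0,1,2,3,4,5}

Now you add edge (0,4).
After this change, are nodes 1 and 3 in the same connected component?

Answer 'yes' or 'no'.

Initial components: {0,1,2,3,4,5}
Adding edge (0,4): both already in same component {0,1,2,3,4,5}. No change.
New components: {0,1,2,3,4,5}
Are 1 and 3 in the same component? yes

Answer: yes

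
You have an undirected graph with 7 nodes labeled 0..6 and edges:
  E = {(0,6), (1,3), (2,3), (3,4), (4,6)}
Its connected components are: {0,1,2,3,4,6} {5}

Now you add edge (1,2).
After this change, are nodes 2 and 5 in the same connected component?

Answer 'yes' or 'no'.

Initial components: {0,1,2,3,4,6} {5}
Adding edge (1,2): both already in same component {0,1,2,3,4,6}. No change.
New components: {0,1,2,3,4,6} {5}
Are 2 and 5 in the same component? no

Answer: no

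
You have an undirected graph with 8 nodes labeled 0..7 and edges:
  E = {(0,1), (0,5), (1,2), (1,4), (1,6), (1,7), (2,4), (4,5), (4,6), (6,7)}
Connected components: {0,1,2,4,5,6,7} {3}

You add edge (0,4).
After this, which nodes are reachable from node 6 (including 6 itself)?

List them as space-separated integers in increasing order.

Before: nodes reachable from 6: {0,1,2,4,5,6,7}
Adding (0,4): both endpoints already in same component. Reachability from 6 unchanged.
After: nodes reachable from 6: {0,1,2,4,5,6,7}

Answer: 0 1 2 4 5 6 7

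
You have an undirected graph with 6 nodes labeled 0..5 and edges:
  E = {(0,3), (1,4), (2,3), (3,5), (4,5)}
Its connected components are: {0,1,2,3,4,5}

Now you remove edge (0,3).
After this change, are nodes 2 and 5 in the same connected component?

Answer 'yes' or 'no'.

Initial components: {0,1,2,3,4,5}
Removing edge (0,3): it was a bridge — component count 1 -> 2.
New components: {0} {1,2,3,4,5}
Are 2 and 5 in the same component? yes

Answer: yes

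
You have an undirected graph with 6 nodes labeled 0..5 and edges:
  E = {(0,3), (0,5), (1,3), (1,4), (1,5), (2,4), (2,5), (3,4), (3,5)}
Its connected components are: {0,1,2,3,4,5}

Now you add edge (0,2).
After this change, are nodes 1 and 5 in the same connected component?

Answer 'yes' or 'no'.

Answer: yes

Derivation:
Initial components: {0,1,2,3,4,5}
Adding edge (0,2): both already in same component {0,1,2,3,4,5}. No change.
New components: {0,1,2,3,4,5}
Are 1 and 5 in the same component? yes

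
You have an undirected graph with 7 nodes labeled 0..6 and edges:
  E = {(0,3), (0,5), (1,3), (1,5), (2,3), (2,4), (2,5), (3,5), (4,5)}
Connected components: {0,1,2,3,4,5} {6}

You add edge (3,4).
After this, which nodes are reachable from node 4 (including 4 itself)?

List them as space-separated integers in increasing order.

Answer: 0 1 2 3 4 5

Derivation:
Before: nodes reachable from 4: {0,1,2,3,4,5}
Adding (3,4): both endpoints already in same component. Reachability from 4 unchanged.
After: nodes reachable from 4: {0,1,2,3,4,5}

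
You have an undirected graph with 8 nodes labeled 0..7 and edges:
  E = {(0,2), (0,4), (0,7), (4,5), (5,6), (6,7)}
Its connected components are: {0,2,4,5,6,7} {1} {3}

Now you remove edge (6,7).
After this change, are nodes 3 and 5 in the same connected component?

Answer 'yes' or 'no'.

Initial components: {0,2,4,5,6,7} {1} {3}
Removing edge (6,7): not a bridge — component count unchanged at 3.
New components: {0,2,4,5,6,7} {1} {3}
Are 3 and 5 in the same component? no

Answer: no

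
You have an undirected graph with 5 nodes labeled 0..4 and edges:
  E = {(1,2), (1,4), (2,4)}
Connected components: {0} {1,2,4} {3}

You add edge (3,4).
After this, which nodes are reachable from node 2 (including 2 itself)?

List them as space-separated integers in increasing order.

Answer: 1 2 3 4

Derivation:
Before: nodes reachable from 2: {1,2,4}
Adding (3,4): merges 2's component with another. Reachability grows.
After: nodes reachable from 2: {1,2,3,4}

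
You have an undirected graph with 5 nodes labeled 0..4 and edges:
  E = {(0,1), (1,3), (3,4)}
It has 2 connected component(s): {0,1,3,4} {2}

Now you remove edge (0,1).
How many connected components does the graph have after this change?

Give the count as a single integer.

Answer: 3

Derivation:
Initial component count: 2
Remove (0,1): it was a bridge. Count increases: 2 -> 3.
  After removal, components: {0} {1,3,4} {2}
New component count: 3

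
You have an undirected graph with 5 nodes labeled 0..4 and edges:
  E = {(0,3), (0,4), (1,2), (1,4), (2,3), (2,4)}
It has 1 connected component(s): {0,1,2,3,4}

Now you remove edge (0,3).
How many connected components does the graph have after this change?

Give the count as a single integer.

Answer: 1

Derivation:
Initial component count: 1
Remove (0,3): not a bridge. Count unchanged: 1.
  After removal, components: {0,1,2,3,4}
New component count: 1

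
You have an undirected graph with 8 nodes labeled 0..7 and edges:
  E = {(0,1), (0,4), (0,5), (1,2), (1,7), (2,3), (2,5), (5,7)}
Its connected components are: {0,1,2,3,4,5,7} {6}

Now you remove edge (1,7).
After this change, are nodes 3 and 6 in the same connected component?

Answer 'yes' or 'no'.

Initial components: {0,1,2,3,4,5,7} {6}
Removing edge (1,7): not a bridge — component count unchanged at 2.
New components: {0,1,2,3,4,5,7} {6}
Are 3 and 6 in the same component? no

Answer: no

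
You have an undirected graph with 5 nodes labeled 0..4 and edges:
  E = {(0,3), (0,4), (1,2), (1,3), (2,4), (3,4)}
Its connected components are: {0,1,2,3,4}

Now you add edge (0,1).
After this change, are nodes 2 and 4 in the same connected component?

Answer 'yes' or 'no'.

Answer: yes

Derivation:
Initial components: {0,1,2,3,4}
Adding edge (0,1): both already in same component {0,1,2,3,4}. No change.
New components: {0,1,2,3,4}
Are 2 and 4 in the same component? yes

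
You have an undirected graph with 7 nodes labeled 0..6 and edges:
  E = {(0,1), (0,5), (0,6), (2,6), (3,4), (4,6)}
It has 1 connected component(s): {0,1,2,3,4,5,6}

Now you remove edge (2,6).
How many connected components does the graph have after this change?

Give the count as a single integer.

Answer: 2

Derivation:
Initial component count: 1
Remove (2,6): it was a bridge. Count increases: 1 -> 2.
  After removal, components: {0,1,3,4,5,6} {2}
New component count: 2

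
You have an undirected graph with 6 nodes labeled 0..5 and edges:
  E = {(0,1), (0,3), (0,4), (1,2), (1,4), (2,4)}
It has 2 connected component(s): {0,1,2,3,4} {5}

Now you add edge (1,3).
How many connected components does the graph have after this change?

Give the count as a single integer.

Answer: 2

Derivation:
Initial component count: 2
Add (1,3): endpoints already in same component. Count unchanged: 2.
New component count: 2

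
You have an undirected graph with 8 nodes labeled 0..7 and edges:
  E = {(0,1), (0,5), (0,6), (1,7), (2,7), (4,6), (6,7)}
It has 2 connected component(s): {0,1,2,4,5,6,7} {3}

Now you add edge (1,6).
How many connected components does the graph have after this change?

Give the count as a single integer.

Initial component count: 2
Add (1,6): endpoints already in same component. Count unchanged: 2.
New component count: 2

Answer: 2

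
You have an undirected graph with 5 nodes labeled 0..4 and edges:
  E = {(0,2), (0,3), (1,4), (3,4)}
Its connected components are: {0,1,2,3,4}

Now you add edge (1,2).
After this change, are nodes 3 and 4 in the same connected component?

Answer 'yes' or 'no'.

Initial components: {0,1,2,3,4}
Adding edge (1,2): both already in same component {0,1,2,3,4}. No change.
New components: {0,1,2,3,4}
Are 3 and 4 in the same component? yes

Answer: yes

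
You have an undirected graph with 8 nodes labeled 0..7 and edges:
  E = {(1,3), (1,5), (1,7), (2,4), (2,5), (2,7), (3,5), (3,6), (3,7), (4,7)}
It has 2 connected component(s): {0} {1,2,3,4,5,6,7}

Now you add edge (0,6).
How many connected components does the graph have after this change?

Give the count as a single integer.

Initial component count: 2
Add (0,6): merges two components. Count decreases: 2 -> 1.
New component count: 1

Answer: 1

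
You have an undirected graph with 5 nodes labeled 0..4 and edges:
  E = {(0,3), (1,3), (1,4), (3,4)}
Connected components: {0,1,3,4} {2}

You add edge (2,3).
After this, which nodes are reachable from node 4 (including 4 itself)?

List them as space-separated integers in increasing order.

Before: nodes reachable from 4: {0,1,3,4}
Adding (2,3): merges 4's component with another. Reachability grows.
After: nodes reachable from 4: {0,1,2,3,4}

Answer: 0 1 2 3 4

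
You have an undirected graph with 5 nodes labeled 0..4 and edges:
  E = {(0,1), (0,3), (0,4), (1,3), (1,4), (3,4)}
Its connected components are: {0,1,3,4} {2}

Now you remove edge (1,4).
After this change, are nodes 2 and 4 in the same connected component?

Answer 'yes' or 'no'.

Initial components: {0,1,3,4} {2}
Removing edge (1,4): not a bridge — component count unchanged at 2.
New components: {0,1,3,4} {2}
Are 2 and 4 in the same component? no

Answer: no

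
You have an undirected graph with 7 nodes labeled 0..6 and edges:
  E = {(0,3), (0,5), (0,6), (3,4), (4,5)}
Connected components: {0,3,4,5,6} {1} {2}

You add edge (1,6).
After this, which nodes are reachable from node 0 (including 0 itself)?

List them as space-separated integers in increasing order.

Answer: 0 1 3 4 5 6

Derivation:
Before: nodes reachable from 0: {0,3,4,5,6}
Adding (1,6): merges 0's component with another. Reachability grows.
After: nodes reachable from 0: {0,1,3,4,5,6}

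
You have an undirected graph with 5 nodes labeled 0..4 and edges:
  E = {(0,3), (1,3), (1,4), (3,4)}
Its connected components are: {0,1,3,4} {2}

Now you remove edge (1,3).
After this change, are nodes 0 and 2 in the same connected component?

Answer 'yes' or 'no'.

Answer: no

Derivation:
Initial components: {0,1,3,4} {2}
Removing edge (1,3): not a bridge — component count unchanged at 2.
New components: {0,1,3,4} {2}
Are 0 and 2 in the same component? no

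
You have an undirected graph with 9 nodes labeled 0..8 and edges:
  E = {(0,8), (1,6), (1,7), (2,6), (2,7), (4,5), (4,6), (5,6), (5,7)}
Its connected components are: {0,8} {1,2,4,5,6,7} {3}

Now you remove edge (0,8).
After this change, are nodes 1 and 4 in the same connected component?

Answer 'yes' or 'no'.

Answer: yes

Derivation:
Initial components: {0,8} {1,2,4,5,6,7} {3}
Removing edge (0,8): it was a bridge — component count 3 -> 4.
New components: {0} {1,2,4,5,6,7} {3} {8}
Are 1 and 4 in the same component? yes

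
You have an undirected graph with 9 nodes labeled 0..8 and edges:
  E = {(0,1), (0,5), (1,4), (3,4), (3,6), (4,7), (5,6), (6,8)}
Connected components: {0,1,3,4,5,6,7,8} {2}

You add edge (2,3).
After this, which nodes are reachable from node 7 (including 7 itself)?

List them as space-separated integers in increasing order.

Before: nodes reachable from 7: {0,1,3,4,5,6,7,8}
Adding (2,3): merges 7's component with another. Reachability grows.
After: nodes reachable from 7: {0,1,2,3,4,5,6,7,8}

Answer: 0 1 2 3 4 5 6 7 8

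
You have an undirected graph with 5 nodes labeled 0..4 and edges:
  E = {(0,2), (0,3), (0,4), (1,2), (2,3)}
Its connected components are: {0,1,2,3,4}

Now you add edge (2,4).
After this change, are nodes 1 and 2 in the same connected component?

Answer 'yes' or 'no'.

Answer: yes

Derivation:
Initial components: {0,1,2,3,4}
Adding edge (2,4): both already in same component {0,1,2,3,4}. No change.
New components: {0,1,2,3,4}
Are 1 and 2 in the same component? yes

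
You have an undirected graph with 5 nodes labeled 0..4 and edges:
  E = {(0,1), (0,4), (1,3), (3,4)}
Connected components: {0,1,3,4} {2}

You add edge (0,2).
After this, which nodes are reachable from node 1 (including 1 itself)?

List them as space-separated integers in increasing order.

Answer: 0 1 2 3 4

Derivation:
Before: nodes reachable from 1: {0,1,3,4}
Adding (0,2): merges 1's component with another. Reachability grows.
After: nodes reachable from 1: {0,1,2,3,4}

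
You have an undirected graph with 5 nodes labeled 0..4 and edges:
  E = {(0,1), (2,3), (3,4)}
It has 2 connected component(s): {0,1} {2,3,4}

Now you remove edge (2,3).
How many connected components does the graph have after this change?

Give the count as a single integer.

Answer: 3

Derivation:
Initial component count: 2
Remove (2,3): it was a bridge. Count increases: 2 -> 3.
  After removal, components: {0,1} {2} {3,4}
New component count: 3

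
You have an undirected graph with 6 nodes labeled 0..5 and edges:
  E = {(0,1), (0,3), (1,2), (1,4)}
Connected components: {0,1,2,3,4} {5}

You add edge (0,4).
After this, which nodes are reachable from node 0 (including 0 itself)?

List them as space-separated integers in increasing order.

Before: nodes reachable from 0: {0,1,2,3,4}
Adding (0,4): both endpoints already in same component. Reachability from 0 unchanged.
After: nodes reachable from 0: {0,1,2,3,4}

Answer: 0 1 2 3 4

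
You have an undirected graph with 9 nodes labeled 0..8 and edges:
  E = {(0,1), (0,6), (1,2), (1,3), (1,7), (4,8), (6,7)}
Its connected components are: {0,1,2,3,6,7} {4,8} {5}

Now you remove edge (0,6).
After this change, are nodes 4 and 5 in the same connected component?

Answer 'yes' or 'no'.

Initial components: {0,1,2,3,6,7} {4,8} {5}
Removing edge (0,6): not a bridge — component count unchanged at 3.
New components: {0,1,2,3,6,7} {4,8} {5}
Are 4 and 5 in the same component? no

Answer: no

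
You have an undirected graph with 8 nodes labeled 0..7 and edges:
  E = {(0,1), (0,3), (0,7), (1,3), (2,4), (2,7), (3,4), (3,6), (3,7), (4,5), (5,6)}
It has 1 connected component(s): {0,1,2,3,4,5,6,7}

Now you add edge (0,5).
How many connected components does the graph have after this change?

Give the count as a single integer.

Initial component count: 1
Add (0,5): endpoints already in same component. Count unchanged: 1.
New component count: 1

Answer: 1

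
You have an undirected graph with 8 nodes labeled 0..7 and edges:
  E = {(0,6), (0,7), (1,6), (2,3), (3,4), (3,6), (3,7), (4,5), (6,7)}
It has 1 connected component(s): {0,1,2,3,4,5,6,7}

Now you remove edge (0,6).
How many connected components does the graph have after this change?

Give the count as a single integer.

Initial component count: 1
Remove (0,6): not a bridge. Count unchanged: 1.
  After removal, components: {0,1,2,3,4,5,6,7}
New component count: 1

Answer: 1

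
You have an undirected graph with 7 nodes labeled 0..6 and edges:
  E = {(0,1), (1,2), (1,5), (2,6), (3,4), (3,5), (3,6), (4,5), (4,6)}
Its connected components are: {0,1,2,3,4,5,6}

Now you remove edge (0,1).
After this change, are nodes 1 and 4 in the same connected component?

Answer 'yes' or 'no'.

Answer: yes

Derivation:
Initial components: {0,1,2,3,4,5,6}
Removing edge (0,1): it was a bridge — component count 1 -> 2.
New components: {0} {1,2,3,4,5,6}
Are 1 and 4 in the same component? yes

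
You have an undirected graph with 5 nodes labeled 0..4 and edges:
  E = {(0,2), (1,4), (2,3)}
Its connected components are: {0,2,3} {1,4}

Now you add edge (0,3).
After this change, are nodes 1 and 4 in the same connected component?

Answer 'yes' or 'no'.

Answer: yes

Derivation:
Initial components: {0,2,3} {1,4}
Adding edge (0,3): both already in same component {0,2,3}. No change.
New components: {0,2,3} {1,4}
Are 1 and 4 in the same component? yes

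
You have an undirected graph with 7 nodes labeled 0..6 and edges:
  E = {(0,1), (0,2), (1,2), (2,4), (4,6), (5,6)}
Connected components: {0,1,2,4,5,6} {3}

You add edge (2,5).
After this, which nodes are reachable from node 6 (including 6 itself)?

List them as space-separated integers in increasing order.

Before: nodes reachable from 6: {0,1,2,4,5,6}
Adding (2,5): both endpoints already in same component. Reachability from 6 unchanged.
After: nodes reachable from 6: {0,1,2,4,5,6}

Answer: 0 1 2 4 5 6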